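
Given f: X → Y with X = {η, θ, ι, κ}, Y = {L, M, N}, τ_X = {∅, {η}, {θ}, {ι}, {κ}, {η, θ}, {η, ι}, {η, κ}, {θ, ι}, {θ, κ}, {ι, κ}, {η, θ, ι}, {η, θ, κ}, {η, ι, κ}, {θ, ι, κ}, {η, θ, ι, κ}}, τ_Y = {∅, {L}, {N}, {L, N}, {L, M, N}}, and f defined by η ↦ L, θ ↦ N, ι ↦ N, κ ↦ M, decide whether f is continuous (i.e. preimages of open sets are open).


f IS continuous.

Compute f^{-1}(U) for each U ∈ τ_Y:
  U = ∅: f^{-1}(U) = ∅ ∈ τ_X ✓.
  U = {L}: f^{-1}(U) = {η} ∈ τ_X ✓.
  U = {N}: f^{-1}(U) = {θ, ι} ∈ τ_X ✓.
  U = {L, N}: f^{-1}(U) = {η, θ, ι} ∈ τ_X ✓.
  U = {L, M, N}: f^{-1}(U) = {η, θ, ι, κ} ∈ τ_X ✓.
Every preimage lies in τ_X, so f IS continuous.


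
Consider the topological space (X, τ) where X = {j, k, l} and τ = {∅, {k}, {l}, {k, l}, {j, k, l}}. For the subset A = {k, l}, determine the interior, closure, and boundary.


int(A) = {k, l}, cl(A) = {j, k, l}, ∂A = {j}.

Closed sets in (X, τ) are complements of opens:
  closed(X, τ) = {∅, {j}, {j, k}, {j, l}, {j, k, l}}.
int(A) = ⋃ {U ∈ τ : U ⊆ A}. Opens contained in A: ∅, {k}, {l}, {k, l}.
Taking the union of these: int(A) = {k, l}.
cl(A) = ⋂ {C closed : A ⊆ C}. Closed sets containing A: {j, k, l}.
Intersecting these: cl(A) = {j, k, l}.
∂A = cl(A) ∖ int(A) = {j, k, l} ∖ {k, l} = {j}.


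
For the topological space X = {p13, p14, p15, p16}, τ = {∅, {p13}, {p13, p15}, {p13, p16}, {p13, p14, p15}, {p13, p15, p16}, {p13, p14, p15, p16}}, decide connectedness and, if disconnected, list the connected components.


(X, τ) is connected.

Find clopen sets (U ∈ τ with X ∖ U ∈ τ):
  U = ∅, X ∖ U = {p13, p14, p15, p16} — both open, so U is clopen.
  U = {p13, p14, p15, p16}, X ∖ U = ∅ — both open, so U is clopen.
Only trivial clopens (∅ and X) exist, so (X, τ) is connected.
Compute connected components by grouping points that agree on all clopens:
  component: {p13, p14, p15, p16}


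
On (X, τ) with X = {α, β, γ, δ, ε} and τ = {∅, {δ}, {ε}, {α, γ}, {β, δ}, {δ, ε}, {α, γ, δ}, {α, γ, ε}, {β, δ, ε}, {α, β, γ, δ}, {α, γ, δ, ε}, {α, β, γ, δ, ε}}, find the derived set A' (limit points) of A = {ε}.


A' = ∅

For each x ∈ X, list the open sets U ∈ τ with x ∈ U, then check whether U ∩ (A ∖ {x}) ≠ ∅ for every such U.
  x = α: open {α, γ} ∋ x has {α, γ} ∩ (A ∖ {α}) = ∅, so x is NOT a limit point.
  x = β: open {β, δ} ∋ x has {β, δ} ∩ (A ∖ {β}) = ∅, so x is NOT a limit point.
  x = γ: open {α, γ} ∋ x has {α, γ} ∩ (A ∖ {γ}) = ∅, so x is NOT a limit point.
  x = δ: open {δ} ∋ x has {δ} ∩ (A ∖ {δ}) = ∅, so x is NOT a limit point.
  x = ε: open {ε} ∋ x has {ε} ∩ (A ∖ {ε}) = ∅, so x is NOT a limit point.
Collecting: A' = ∅.


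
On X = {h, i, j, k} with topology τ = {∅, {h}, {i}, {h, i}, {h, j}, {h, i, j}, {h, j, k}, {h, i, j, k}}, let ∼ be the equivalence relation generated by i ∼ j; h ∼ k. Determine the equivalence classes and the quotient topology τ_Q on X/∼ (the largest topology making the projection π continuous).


X/∼ = {[h=k], [i=j]}; |τ_Q| = 2.

Equivalence classes: [h=k], [i=j].
Quotient map π: X → X/∼ sends h ↦ [h=k], i ↦ [i=j], j ↦ [i=j], k ↦ [h=k].
For each subset V ⊆ X/∼, compute π^{-1}(V) ⊆ X and check whether π^{-1}(V) ∈ τ. V is open in τ_Q iff π^{-1}(V) ∈ τ.
  V = {}: π^{-1}(V) = ∅ ∈ τ ✓.
  V = {[h=k]}: π^{-1}(V) = {h, k} ∉ τ ✗.
  V = {[i=j]}: π^{-1}(V) = {i, j} ∉ τ ✗.
  V = {[h=k], [i=j]}: π^{-1}(V) = {h, i, j, k} ∈ τ ✓.
Open sets in the quotient: τ_Q = {{}, {[h=k], [i=j]}} (2 elements).


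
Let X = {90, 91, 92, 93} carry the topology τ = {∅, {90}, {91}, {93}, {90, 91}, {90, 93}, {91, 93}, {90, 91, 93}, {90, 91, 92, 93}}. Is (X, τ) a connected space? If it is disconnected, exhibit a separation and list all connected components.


(X, τ) is connected.

Find clopen sets (U ∈ τ with X ∖ U ∈ τ):
  U = ∅, X ∖ U = {90, 91, 92, 93} — both open, so U is clopen.
  U = {90, 91, 92, 93}, X ∖ U = ∅ — both open, so U is clopen.
Only trivial clopens (∅ and X) exist, so (X, τ) is connected.
Compute connected components by grouping points that agree on all clopens:
  component: {90, 91, 92, 93}


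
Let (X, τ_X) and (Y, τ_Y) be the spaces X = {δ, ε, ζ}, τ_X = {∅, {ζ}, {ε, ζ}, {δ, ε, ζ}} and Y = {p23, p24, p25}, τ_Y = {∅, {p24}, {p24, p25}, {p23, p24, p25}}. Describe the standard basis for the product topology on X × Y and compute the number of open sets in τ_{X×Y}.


Basis B = {∅ × ∅, {ζ} × {p24}, {ε, ζ} × {p24}, {ζ} × {p24, p25}, {δ, ε, ζ} × {p24}, {ζ} × {p23, p24, p25}, {ε, ζ} × {p24, p25}, {δ, ε, ζ} × {p24, p25}, {ε, ζ} × {p23, p24, p25}, {δ, ε, ζ} × {p23, p24, p25}}; |τ_{X×Y}| = 20.

Enumerate products U × V with U ∈ τ_X, V ∈ τ_Y (deduplicated):
  ∅ × ∅ = {} (∅)
  {ζ} × {p24} = {(ζ,p24)}
  {ε, ζ} × {p24} = {(ε,p24), (ζ,p24)}
  {ζ} × {p24, p25} = {(ζ,p24), (ζ,p25)}
  {δ, ε, ζ} × {p24} = {(δ,p24), (ε,p24), (ζ,p24)}
  {ζ} × {p23, p24, p25} = {(ζ,p23), (ζ,p24), (ζ,p25)}
  {ε, ζ} × {p24, p25} = {(ε,p24), (ε,p25), (ζ,p24), (ζ,p25)}
  {δ, ε, ζ} × {p24, p25} = {(δ,p24), (δ,p25), (ε,p24), (ε,p25), (ζ,p24), (ζ,p25)}
  {ε, ζ} × {p23, p24, p25} = {(ε,p23), (ε,p24), (ε,p25), (ζ,p23), (ζ,p24), (ζ,p25)}
  {δ, ε, ζ} × {p23, p24, p25} = {(δ,p23), (δ,p24), (δ,p25), (ε,p23), (ε,p24), (ε,p25), (ζ,p23), (ζ,p24), (ζ,p25)}
These 10 distinct sets form the basis B.
Close under arbitrary unions to get τ_{X×Y}; counting gives |τ_{X×Y}| = 20.


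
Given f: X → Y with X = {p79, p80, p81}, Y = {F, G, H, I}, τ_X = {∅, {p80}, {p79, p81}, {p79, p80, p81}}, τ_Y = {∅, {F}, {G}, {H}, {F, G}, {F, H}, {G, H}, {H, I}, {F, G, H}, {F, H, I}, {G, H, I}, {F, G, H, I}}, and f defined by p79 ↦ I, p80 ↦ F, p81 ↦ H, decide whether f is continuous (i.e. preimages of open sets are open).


f is NOT continuous.

Compute f^{-1}(U) for each U ∈ τ_Y:
  U = ∅: f^{-1}(U) = ∅ ∈ τ_X ✓.
  U = {F}: f^{-1}(U) = {p80} ∈ τ_X ✓.
  U = {G}: f^{-1}(U) = ∅ ∈ τ_X ✓.
  U = {H}: f^{-1}(U) = {p81} ∉ τ_X ✗.
  U = {F, G}: f^{-1}(U) = {p80} ∈ τ_X ✓.
  U = {F, H}: f^{-1}(U) = {p80, p81} ∉ τ_X ✗.
  U = {G, H}: f^{-1}(U) = {p81} ∉ τ_X ✗.
  U = {H, I}: f^{-1}(U) = {p79, p81} ∈ τ_X ✓.
  U = {F, G, H}: f^{-1}(U) = {p80, p81} ∉ τ_X ✗.
  U = {F, H, I}: f^{-1}(U) = {p79, p80, p81} ∈ τ_X ✓.
  U = {G, H, I}: f^{-1}(U) = {p79, p81} ∈ τ_X ✓.
  U = {F, G, H, I}: f^{-1}(U) = {p79, p80, p81} ∈ τ_X ✓.
Found U = {H} with f^{-1}(U) = {p81} not in τ_X. Therefore f is NOT continuous.


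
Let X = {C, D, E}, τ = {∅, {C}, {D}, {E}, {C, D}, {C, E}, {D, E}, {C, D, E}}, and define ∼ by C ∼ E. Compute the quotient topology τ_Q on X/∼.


X/∼ = {[C=E], [D]}; |τ_Q| = 4.

Equivalence classes: [C=E], [D].
Quotient map π: X → X/∼ sends C ↦ [C=E], D ↦ [D], E ↦ [C=E].
For each subset V ⊆ X/∼, compute π^{-1}(V) ⊆ X and check whether π^{-1}(V) ∈ τ. V is open in τ_Q iff π^{-1}(V) ∈ τ.
  V = {}: π^{-1}(V) = ∅ ∈ τ ✓.
  V = {[C=E]}: π^{-1}(V) = {C, E} ∈ τ ✓.
  V = {[D]}: π^{-1}(V) = {D} ∈ τ ✓.
  V = {[C=E], [D]}: π^{-1}(V) = {C, D, E} ∈ τ ✓.
Open sets in the quotient: τ_Q = {{}, {[C=E]}, {[D]}, {[C=E], [D]}} (4 elements).


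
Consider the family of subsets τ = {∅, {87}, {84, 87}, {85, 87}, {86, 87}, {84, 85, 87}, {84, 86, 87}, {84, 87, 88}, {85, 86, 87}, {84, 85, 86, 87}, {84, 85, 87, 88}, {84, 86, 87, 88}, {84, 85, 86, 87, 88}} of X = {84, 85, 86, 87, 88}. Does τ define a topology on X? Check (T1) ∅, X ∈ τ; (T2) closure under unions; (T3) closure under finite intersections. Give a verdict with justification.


τ IS a topology on X.

Axiom (T1): ∅ ∈ τ? Yes; X ∈ τ? Yes.
Axiom (T2/T3): check pairwise unions and intersections of members of τ.
All pairwise intersections and unions checked — each lies in τ. Therefore τ satisfies (T1), (T2), (T3): it IS a topology on X.


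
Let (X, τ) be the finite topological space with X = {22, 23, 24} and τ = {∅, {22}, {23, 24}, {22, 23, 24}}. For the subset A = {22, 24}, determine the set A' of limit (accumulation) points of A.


A' = {23}

For each x ∈ X, list the open sets U ∈ τ with x ∈ U, then check whether U ∩ (A ∖ {x}) ≠ ∅ for every such U.
  x = 22: open {22} ∋ x has {22} ∩ (A ∖ {22}) = ∅, so x is NOT a limit point.
  x = 23: opens ∋ x are {23, 24}, {22, 23, 24}; each meets A ∖ {23}, so x IS a limit point.
  x = 24: open {23, 24} ∋ x has {23, 24} ∩ (A ∖ {24}) = ∅, so x is NOT a limit point.
Collecting: A' = {23}.


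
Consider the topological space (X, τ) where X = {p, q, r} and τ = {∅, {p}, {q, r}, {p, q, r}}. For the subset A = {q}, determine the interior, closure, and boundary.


int(A) = ∅, cl(A) = {q, r}, ∂A = {q, r}.

Closed sets in (X, τ) are complements of opens:
  closed(X, τ) = {∅, {p}, {q, r}, {p, q, r}}.
int(A) = ⋃ {U ∈ τ : U ⊆ A}. Opens contained in A: ∅.
Taking the union of these: int(A) = ∅.
cl(A) = ⋂ {C closed : A ⊆ C}. Closed sets containing A: {q, r}, {p, q, r}.
Intersecting these: cl(A) = {q, r}.
∂A = cl(A) ∖ int(A) = {q, r} ∖ ∅ = {q, r}.


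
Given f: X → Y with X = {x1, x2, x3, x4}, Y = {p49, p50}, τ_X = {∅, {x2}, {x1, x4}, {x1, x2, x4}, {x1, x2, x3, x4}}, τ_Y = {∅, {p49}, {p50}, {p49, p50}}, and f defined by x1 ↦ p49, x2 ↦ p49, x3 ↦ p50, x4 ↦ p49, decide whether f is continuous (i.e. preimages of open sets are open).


f is NOT continuous.

Compute f^{-1}(U) for each U ∈ τ_Y:
  U = ∅: f^{-1}(U) = ∅ ∈ τ_X ✓.
  U = {p49}: f^{-1}(U) = {x1, x2, x4} ∈ τ_X ✓.
  U = {p50}: f^{-1}(U) = {x3} ∉ τ_X ✗.
  U = {p49, p50}: f^{-1}(U) = {x1, x2, x3, x4} ∈ τ_X ✓.
Found U = {p50} with f^{-1}(U) = {x3} not in τ_X. Therefore f is NOT continuous.


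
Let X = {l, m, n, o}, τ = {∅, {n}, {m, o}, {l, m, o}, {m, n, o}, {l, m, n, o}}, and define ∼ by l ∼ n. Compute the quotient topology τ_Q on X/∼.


X/∼ = {[l=n], [m], [o]}; |τ_Q| = 3.

Equivalence classes: [l=n], [m], [o].
Quotient map π: X → X/∼ sends l ↦ [l=n], m ↦ [m], n ↦ [l=n], o ↦ [o].
For each subset V ⊆ X/∼, compute π^{-1}(V) ⊆ X and check whether π^{-1}(V) ∈ τ. V is open in τ_Q iff π^{-1}(V) ∈ τ.
  V = {}: π^{-1}(V) = ∅ ∈ τ ✓.
  V = {[l=n]}: π^{-1}(V) = {l, n} ∉ τ ✗.
  V = {[m]}: π^{-1}(V) = {m} ∉ τ ✗.
  V = {[l=n], [m]}: π^{-1}(V) = {l, m, n} ∉ τ ✗.
  V = {[o]}: π^{-1}(V) = {o} ∉ τ ✗.
  V = {[l=n], [o]}: π^{-1}(V) = {l, n, o} ∉ τ ✗.
  V = {[m], [o]}: π^{-1}(V) = {m, o} ∈ τ ✓.
  V = {[l=n], [m], [o]}: π^{-1}(V) = {l, m, n, o} ∈ τ ✓.
Open sets in the quotient: τ_Q = {{}, {[m], [o]}, {[l=n], [m], [o]}} (3 elements).


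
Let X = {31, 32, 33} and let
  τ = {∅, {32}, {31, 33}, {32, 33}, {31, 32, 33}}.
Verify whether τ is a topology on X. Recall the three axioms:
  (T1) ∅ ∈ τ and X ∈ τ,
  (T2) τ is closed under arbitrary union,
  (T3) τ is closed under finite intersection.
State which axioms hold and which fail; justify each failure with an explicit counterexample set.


τ is NOT a topology on X.

Axiom (T1): ∅ ∈ τ? Yes; X ∈ τ? Yes.
Axiom (T2/T3): check pairwise unions and intersections of members of τ.
Counterexample for (T3): {31, 33} ∩ {32, 33} = {33} ∉ τ. Therefore τ is NOT a topology.


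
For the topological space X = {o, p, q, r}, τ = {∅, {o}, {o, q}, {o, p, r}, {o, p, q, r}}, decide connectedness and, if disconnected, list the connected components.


(X, τ) is connected.

Find clopen sets (U ∈ τ with X ∖ U ∈ τ):
  U = ∅, X ∖ U = {o, p, q, r} — both open, so U is clopen.
  U = {o, p, q, r}, X ∖ U = ∅ — both open, so U is clopen.
Only trivial clopens (∅ and X) exist, so (X, τ) is connected.
Compute connected components by grouping points that agree on all clopens:
  component: {o, p, q, r}


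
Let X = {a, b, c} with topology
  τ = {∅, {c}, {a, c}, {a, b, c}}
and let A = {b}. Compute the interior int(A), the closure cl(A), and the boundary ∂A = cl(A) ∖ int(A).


int(A) = ∅, cl(A) = {b}, ∂A = {b}.

Closed sets in (X, τ) are complements of opens:
  closed(X, τ) = {∅, {b}, {a, b}, {a, b, c}}.
int(A) = ⋃ {U ∈ τ : U ⊆ A}. Opens contained in A: ∅.
Taking the union of these: int(A) = ∅.
cl(A) = ⋂ {C closed : A ⊆ C}. Closed sets containing A: {b}, {a, b}, {a, b, c}.
Intersecting these: cl(A) = {b}.
∂A = cl(A) ∖ int(A) = {b} ∖ ∅ = {b}.


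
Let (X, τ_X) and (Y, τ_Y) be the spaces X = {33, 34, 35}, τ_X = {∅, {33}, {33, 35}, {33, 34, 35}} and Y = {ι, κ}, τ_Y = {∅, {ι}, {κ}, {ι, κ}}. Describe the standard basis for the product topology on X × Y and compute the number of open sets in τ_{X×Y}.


Basis B = {∅ × ∅, {33} × {ι}, {33} × {κ}, {33} × {ι, κ}, {33, 35} × {ι}, {33, 35} × {κ}, {33, 34, 35} × {ι}, {33, 34, 35} × {κ}, {33, 35} × {ι, κ}, {33, 34, 35} × {ι, κ}}; |τ_{X×Y}| = 16.

Enumerate products U × V with U ∈ τ_X, V ∈ τ_Y (deduplicated):
  ∅ × ∅ = {} (∅)
  {33} × {ι} = {(33,ι)}
  {33} × {κ} = {(33,κ)}
  {33} × {ι, κ} = {(33,ι), (33,κ)}
  {33, 35} × {ι} = {(33,ι), (35,ι)}
  {33, 35} × {κ} = {(33,κ), (35,κ)}
  {33, 34, 35} × {ι} = {(33,ι), (34,ι), (35,ι)}
  {33, 34, 35} × {κ} = {(33,κ), (34,κ), (35,κ)}
  {33, 35} × {ι, κ} = {(33,ι), (33,κ), (35,ι), (35,κ)}
  {33, 34, 35} × {ι, κ} = {(33,ι), (33,κ), (34,ι), (34,κ), (35,ι), (35,κ)}
These 10 distinct sets form the basis B.
Close under arbitrary unions to get τ_{X×Y}; counting gives |τ_{X×Y}| = 16.


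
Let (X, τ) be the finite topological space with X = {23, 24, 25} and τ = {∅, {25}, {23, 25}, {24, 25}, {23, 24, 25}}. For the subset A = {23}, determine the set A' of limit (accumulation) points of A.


A' = ∅

For each x ∈ X, list the open sets U ∈ τ with x ∈ U, then check whether U ∩ (A ∖ {x}) ≠ ∅ for every such U.
  x = 23: open {23, 25} ∋ x has {23, 25} ∩ (A ∖ {23}) = ∅, so x is NOT a limit point.
  x = 24: open {24, 25} ∋ x has {24, 25} ∩ (A ∖ {24}) = ∅, so x is NOT a limit point.
  x = 25: open {25} ∋ x has {25} ∩ (A ∖ {25}) = ∅, so x is NOT a limit point.
Collecting: A' = ∅.


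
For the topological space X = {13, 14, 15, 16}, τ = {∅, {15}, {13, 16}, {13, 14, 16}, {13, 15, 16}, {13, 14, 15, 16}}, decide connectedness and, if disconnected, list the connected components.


(X, τ) is disconnected; components = [{15}, {13, 14, 16}].

Find clopen sets (U ∈ τ with X ∖ U ∈ τ):
  U = ∅, X ∖ U = {13, 14, 15, 16} — both open, so U is clopen.
  U = {15}, X ∖ U = {13, 14, 16} — both open, so U is clopen.
  U = {13, 14, 16}, X ∖ U = {15} — both open, so U is clopen.
  U = {13, 14, 15, 16}, X ∖ U = ∅ — both open, so U is clopen.
Nontrivial clopen(s) exist: e.g. {13, 14, 16}. So (X, τ) is disconnected.
Compute connected components by grouping points that agree on all clopens:
  component: {15}
  component: {13, 14, 16}


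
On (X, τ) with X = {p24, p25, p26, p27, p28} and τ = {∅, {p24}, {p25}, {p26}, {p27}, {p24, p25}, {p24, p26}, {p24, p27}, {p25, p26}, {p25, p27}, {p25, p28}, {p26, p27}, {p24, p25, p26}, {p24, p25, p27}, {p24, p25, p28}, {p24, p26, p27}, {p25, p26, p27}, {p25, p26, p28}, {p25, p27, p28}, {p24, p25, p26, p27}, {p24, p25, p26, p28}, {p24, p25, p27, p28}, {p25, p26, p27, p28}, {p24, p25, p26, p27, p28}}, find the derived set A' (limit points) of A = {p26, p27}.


A' = ∅

For each x ∈ X, list the open sets U ∈ τ with x ∈ U, then check whether U ∩ (A ∖ {x}) ≠ ∅ for every such U.
  x = p24: open {p24} ∋ x has {p24} ∩ (A ∖ {p24}) = ∅, so x is NOT a limit point.
  x = p25: open {p25} ∋ x has {p25} ∩ (A ∖ {p25}) = ∅, so x is NOT a limit point.
  x = p26: open {p26} ∋ x has {p26} ∩ (A ∖ {p26}) = ∅, so x is NOT a limit point.
  x = p27: open {p27} ∋ x has {p27} ∩ (A ∖ {p27}) = ∅, so x is NOT a limit point.
  x = p28: open {p25, p28} ∋ x has {p25, p28} ∩ (A ∖ {p28}) = ∅, so x is NOT a limit point.
Collecting: A' = ∅.


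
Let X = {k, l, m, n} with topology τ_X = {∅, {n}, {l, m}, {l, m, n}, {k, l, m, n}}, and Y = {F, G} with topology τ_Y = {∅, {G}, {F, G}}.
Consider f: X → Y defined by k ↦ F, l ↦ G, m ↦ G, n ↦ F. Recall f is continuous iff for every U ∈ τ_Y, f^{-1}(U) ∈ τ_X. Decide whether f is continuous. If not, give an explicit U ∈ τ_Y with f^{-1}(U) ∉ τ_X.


f IS continuous.

Compute f^{-1}(U) for each U ∈ τ_Y:
  U = ∅: f^{-1}(U) = ∅ ∈ τ_X ✓.
  U = {G}: f^{-1}(U) = {l, m} ∈ τ_X ✓.
  U = {F, G}: f^{-1}(U) = {k, l, m, n} ∈ τ_X ✓.
Every preimage lies in τ_X, so f IS continuous.


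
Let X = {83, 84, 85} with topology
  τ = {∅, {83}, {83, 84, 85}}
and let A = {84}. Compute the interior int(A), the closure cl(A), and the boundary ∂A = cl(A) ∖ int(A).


int(A) = ∅, cl(A) = {84, 85}, ∂A = {84, 85}.

Closed sets in (X, τ) are complements of opens:
  closed(X, τ) = {∅, {84, 85}, {83, 84, 85}}.
int(A) = ⋃ {U ∈ τ : U ⊆ A}. Opens contained in A: ∅.
Taking the union of these: int(A) = ∅.
cl(A) = ⋂ {C closed : A ⊆ C}. Closed sets containing A: {84, 85}, {83, 84, 85}.
Intersecting these: cl(A) = {84, 85}.
∂A = cl(A) ∖ int(A) = {84, 85} ∖ ∅ = {84, 85}.


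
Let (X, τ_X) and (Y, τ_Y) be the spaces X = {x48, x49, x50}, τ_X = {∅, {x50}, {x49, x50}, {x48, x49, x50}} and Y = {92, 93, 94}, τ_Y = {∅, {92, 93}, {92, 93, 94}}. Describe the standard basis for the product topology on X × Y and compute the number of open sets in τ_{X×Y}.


Basis B = {∅ × ∅, {x50} × {92, 93}, {x50} × {92, 93, 94}, {x49, x50} × {92, 93}, {x48, x49, x50} × {92, 93}, {x49, x50} × {92, 93, 94}, {x48, x49, x50} × {92, 93, 94}}; |τ_{X×Y}| = 10.

Enumerate products U × V with U ∈ τ_X, V ∈ τ_Y (deduplicated):
  ∅ × ∅ = {} (∅)
  {x50} × {92, 93} = {(x50,92), (x50,93)}
  {x50} × {92, 93, 94} = {(x50,92), (x50,93), (x50,94)}
  {x49, x50} × {92, 93} = {(x49,92), (x49,93), (x50,92), (x50,93)}
  {x48, x49, x50} × {92, 93} = {(x48,92), (x48,93), (x49,92), (x49,93), (x50,92), (x50,93)}
  {x49, x50} × {92, 93, 94} = {(x49,92), (x49,93), (x49,94), (x50,92), (x50,93), (x50,94)}
  {x48, x49, x50} × {92, 93, 94} = {(x48,92), (x48,93), (x48,94), (x49,92), (x49,93), (x49,94), (x50,92), (x50,93), (x50,94)}
These 7 distinct sets form the basis B.
Close under arbitrary unions to get τ_{X×Y}; counting gives |τ_{X×Y}| = 10.


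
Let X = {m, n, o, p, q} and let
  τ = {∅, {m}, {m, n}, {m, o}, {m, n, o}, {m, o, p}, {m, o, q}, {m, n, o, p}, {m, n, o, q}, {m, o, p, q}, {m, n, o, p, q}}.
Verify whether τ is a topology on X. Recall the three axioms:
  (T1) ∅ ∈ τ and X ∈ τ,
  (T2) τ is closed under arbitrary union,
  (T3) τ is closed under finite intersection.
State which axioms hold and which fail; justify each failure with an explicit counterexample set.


τ IS a topology on X.

Axiom (T1): ∅ ∈ τ? Yes; X ∈ τ? Yes.
Axiom (T2/T3): check pairwise unions and intersections of members of τ.
All pairwise intersections and unions checked — each lies in τ. Therefore τ satisfies (T1), (T2), (T3): it IS a topology on X.


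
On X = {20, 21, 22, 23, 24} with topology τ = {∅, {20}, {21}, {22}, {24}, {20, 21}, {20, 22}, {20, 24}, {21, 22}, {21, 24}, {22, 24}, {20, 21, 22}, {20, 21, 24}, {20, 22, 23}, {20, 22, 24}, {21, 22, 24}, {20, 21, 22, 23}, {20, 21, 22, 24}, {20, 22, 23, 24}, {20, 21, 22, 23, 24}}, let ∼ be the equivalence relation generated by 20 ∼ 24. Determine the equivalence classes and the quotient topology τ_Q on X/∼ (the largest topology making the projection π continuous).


X/∼ = {[20=24], [21], [22], [23]}; |τ_Q| = 10.

Equivalence classes: [20=24], [21], [22], [23].
Quotient map π: X → X/∼ sends 20 ↦ [20=24], 21 ↦ [21], 22 ↦ [22], 23 ↦ [23], 24 ↦ [20=24].
For each subset V ⊆ X/∼, compute π^{-1}(V) ⊆ X and check whether π^{-1}(V) ∈ τ. V is open in τ_Q iff π^{-1}(V) ∈ τ.
  V = {}: π^{-1}(V) = ∅ ∈ τ ✓.
  V = {[20=24]}: π^{-1}(V) = {20, 24} ∈ τ ✓.
  V = {[21]}: π^{-1}(V) = {21} ∈ τ ✓.
  V = {[20=24], [21]}: π^{-1}(V) = {20, 21, 24} ∈ τ ✓.
  V = {[22]}: π^{-1}(V) = {22} ∈ τ ✓.
  V = {[20=24], [22]}: π^{-1}(V) = {20, 22, 24} ∈ τ ✓.
  V = {[21], [22]}: π^{-1}(V) = {21, 22} ∈ τ ✓.
  V = {[20=24], [21], [22]}: π^{-1}(V) = {20, 21, 22, 24} ∈ τ ✓.
  V = {[23]}: π^{-1}(V) = {23} ∉ τ ✗.
  V = {[20=24], [23]}: π^{-1}(V) = {20, 23, 24} ∉ τ ✗.
  V = {[21], [23]}: π^{-1}(V) = {21, 23} ∉ τ ✗.
  V = {[20=24], [21], [23]}: π^{-1}(V) = {20, 21, 23, 24} ∉ τ ✗.
  V = {[22], [23]}: π^{-1}(V) = {22, 23} ∉ τ ✗.
  V = {[20=24], [22], [23]}: π^{-1}(V) = {20, 22, 23, 24} ∈ τ ✓.
  V = {[21], [22], [23]}: π^{-1}(V) = {21, 22, 23} ∉ τ ✗.
  V = {[20=24], [21], [22], [23]}: π^{-1}(V) = {20, 21, 22, 23, 24} ∈ τ ✓.
Open sets in the quotient: τ_Q = {{}, {[20=24]}, {[21]}, {[20=24], [21]}, {[22]}, {[20=24], [22]}, {[21], [22]}, {[20=24], [21], [22]}, {[20=24], [22], [23]}, {[20=24], [21], [22], [23]}} (10 elements).


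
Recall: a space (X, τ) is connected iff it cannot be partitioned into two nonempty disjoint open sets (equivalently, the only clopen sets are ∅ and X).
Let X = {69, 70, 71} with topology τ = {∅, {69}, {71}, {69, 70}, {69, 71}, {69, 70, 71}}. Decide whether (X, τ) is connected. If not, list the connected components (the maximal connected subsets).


(X, τ) is disconnected; components = [{71}, {69, 70}].

Find clopen sets (U ∈ τ with X ∖ U ∈ τ):
  U = ∅, X ∖ U = {69, 70, 71} — both open, so U is clopen.
  U = {71}, X ∖ U = {69, 70} — both open, so U is clopen.
  U = {69, 70}, X ∖ U = {71} — both open, so U is clopen.
  U = {69, 70, 71}, X ∖ U = ∅ — both open, so U is clopen.
Nontrivial clopen(s) exist: e.g. {69, 70}. So (X, τ) is disconnected.
Compute connected components by grouping points that agree on all clopens:
  component: {71}
  component: {69, 70}


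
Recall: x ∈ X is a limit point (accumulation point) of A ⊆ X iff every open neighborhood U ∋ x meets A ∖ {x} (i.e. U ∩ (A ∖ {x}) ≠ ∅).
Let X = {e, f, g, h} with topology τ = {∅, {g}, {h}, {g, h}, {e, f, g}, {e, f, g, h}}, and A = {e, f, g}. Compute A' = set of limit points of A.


A' = {e, f}

For each x ∈ X, list the open sets U ∈ τ with x ∈ U, then check whether U ∩ (A ∖ {x}) ≠ ∅ for every such U.
  x = e: opens ∋ x are {e, f, g}, {e, f, g, h}; each meets A ∖ {e}, so x IS a limit point.
  x = f: opens ∋ x are {e, f, g}, {e, f, g, h}; each meets A ∖ {f}, so x IS a limit point.
  x = g: open {g} ∋ x has {g} ∩ (A ∖ {g}) = ∅, so x is NOT a limit point.
  x = h: open {h} ∋ x has {h} ∩ (A ∖ {h}) = ∅, so x is NOT a limit point.
Collecting: A' = {e, f}.


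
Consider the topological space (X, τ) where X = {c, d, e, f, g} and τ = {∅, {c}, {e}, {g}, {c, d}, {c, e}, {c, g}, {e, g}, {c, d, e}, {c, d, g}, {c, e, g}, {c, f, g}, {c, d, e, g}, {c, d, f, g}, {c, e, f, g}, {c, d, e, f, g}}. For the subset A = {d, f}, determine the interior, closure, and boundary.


int(A) = ∅, cl(A) = {d, f}, ∂A = {d, f}.

Closed sets in (X, τ) are complements of opens:
  closed(X, τ) = {∅, {d}, {e}, {f}, {d, e}, {d, f}, {e, f}, {f, g}, {c, d, f}, {d, e, f}, {d, f, g}, {e, f, g}, {c, d, e, f}, {c, d, f, g}, {d, e, f, g}, {c, d, e, f, g}}.
int(A) = ⋃ {U ∈ τ : U ⊆ A}. Opens contained in A: ∅.
Taking the union of these: int(A) = ∅.
cl(A) = ⋂ {C closed : A ⊆ C}. Closed sets containing A: {d, f}, {c, d, f}, {d, e, f}, {d, f, g}, {c, d, e, f}, {c, d, f, g}, {d, e, f, g}, {c, d, e, f, g}.
Intersecting these: cl(A) = {d, f}.
∂A = cl(A) ∖ int(A) = {d, f} ∖ ∅ = {d, f}.


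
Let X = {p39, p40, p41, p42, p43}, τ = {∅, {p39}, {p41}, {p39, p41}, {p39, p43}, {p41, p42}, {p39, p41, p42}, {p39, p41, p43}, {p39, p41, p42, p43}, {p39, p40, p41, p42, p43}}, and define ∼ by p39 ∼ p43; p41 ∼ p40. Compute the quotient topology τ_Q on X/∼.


X/∼ = {[p39=p43], [p40=p41], [p42]}; |τ_Q| = 3.

Equivalence classes: [p39=p43], [p40=p41], [p42].
Quotient map π: X → X/∼ sends p39 ↦ [p39=p43], p40 ↦ [p40=p41], p41 ↦ [p40=p41], p42 ↦ [p42], p43 ↦ [p39=p43].
For each subset V ⊆ X/∼, compute π^{-1}(V) ⊆ X and check whether π^{-1}(V) ∈ τ. V is open in τ_Q iff π^{-1}(V) ∈ τ.
  V = {}: π^{-1}(V) = ∅ ∈ τ ✓.
  V = {[p39=p43]}: π^{-1}(V) = {p39, p43} ∈ τ ✓.
  V = {[p40=p41]}: π^{-1}(V) = {p40, p41} ∉ τ ✗.
  V = {[p39=p43], [p40=p41]}: π^{-1}(V) = {p39, p40, p41, p43} ∉ τ ✗.
  V = {[p42]}: π^{-1}(V) = {p42} ∉ τ ✗.
  V = {[p39=p43], [p42]}: π^{-1}(V) = {p39, p42, p43} ∉ τ ✗.
  V = {[p40=p41], [p42]}: π^{-1}(V) = {p40, p41, p42} ∉ τ ✗.
  V = {[p39=p43], [p40=p41], [p42]}: π^{-1}(V) = {p39, p40, p41, p42, p43} ∈ τ ✓.
Open sets in the quotient: τ_Q = {{}, {[p39=p43]}, {[p39=p43], [p40=p41], [p42]}} (3 elements).


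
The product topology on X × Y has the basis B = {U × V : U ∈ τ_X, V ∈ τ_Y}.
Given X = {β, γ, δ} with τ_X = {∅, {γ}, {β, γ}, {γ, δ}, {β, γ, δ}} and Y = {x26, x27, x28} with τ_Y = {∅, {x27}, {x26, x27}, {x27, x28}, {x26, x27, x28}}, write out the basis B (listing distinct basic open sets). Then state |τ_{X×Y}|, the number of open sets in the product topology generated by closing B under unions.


Basis B = {∅ × ∅, {γ} × {x27}, {β, γ} × {x27}, {γ} × {x26, x27}, {γ} × {x27, x28}, {γ, δ} × {x27}, {β, γ, δ} × {x27}, {γ} × {x26, x27, x28}, {β, γ} × {x26, x27}, {β, γ} × {x27, x28}, {γ, δ} × {x26, x27}, {γ, δ} × {x27, x28}, {β, γ} × {x26, x27, x28}, {β, γ, δ} × {x26, x27}, {β, γ, δ} × {x27, x28}, {γ, δ} × {x26, x27, x28}, {β, γ, δ} × {x26, x27, x28}}; |τ_{X×Y}| = 48.

Enumerate products U × V with U ∈ τ_X, V ∈ τ_Y (deduplicated):
  ∅ × ∅ = {} (∅)
  {γ} × {x27} = {(γ,x27)}
  {β, γ} × {x27} = {(β,x27), (γ,x27)}
  {γ} × {x26, x27} = {(γ,x26), (γ,x27)}
  {γ} × {x27, x28} = {(γ,x27), (γ,x28)}
  {γ, δ} × {x27} = {(γ,x27), (δ,x27)}
  {β, γ, δ} × {x27} = {(β,x27), (γ,x27), (δ,x27)}
  {γ} × {x26, x27, x28} = {(γ,x26), (γ,x27), (γ,x28)}
  {β, γ} × {x26, x27} = {(β,x26), (β,x27), (γ,x26), (γ,x27)}
  {β, γ} × {x27, x28} = {(β,x27), (β,x28), (γ,x27), (γ,x28)}
  {γ, δ} × {x26, x27} = {(γ,x26), (γ,x27), (δ,x26), (δ,x27)}
  {γ, δ} × {x27, x28} = {(γ,x27), (γ,x28), (δ,x27), (δ,x28)}
  {β, γ} × {x26, x27, x28} = {(β,x26), (β,x27), (β,x28), (γ,x26), (γ,x27), (γ,x28)}
  {β, γ, δ} × {x26, x27} = {(β,x26), (β,x27), (γ,x26), (γ,x27), (δ,x26), (δ,x27)}
  {β, γ, δ} × {x27, x28} = {(β,x27), (β,x28), (γ,x27), (γ,x28), (δ,x27), (δ,x28)}
  {γ, δ} × {x26, x27, x28} = {(γ,x26), (γ,x27), (γ,x28), (δ,x26), (δ,x27), (δ,x28)}
  {β, γ, δ} × {x26, x27, x28} = {(β,x26), (β,x27), (β,x28), (γ,x26), (γ,x27), (γ,x28), (δ,x26), (δ,x27), (δ,x28)}
These 17 distinct sets form the basis B.
Close under arbitrary unions to get τ_{X×Y}; counting gives |τ_{X×Y}| = 48.


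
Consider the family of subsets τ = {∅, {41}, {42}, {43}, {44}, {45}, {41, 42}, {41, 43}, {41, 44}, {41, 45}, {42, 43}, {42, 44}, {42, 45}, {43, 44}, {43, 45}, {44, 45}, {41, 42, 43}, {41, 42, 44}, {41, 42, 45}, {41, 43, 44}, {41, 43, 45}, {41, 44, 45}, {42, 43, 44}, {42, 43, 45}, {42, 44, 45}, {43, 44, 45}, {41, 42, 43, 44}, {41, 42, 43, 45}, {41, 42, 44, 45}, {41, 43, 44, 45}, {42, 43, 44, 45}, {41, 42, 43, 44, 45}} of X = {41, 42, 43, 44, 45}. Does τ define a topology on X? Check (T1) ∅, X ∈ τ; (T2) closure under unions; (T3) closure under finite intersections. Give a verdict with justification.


τ IS a topology on X.

Axiom (T1): ∅ ∈ τ? Yes; X ∈ τ? Yes.
Axiom (T2/T3): check pairwise unions and intersections of members of τ.
All pairwise intersections and unions checked — each lies in τ. Therefore τ satisfies (T1), (T2), (T3): it IS a topology on X.


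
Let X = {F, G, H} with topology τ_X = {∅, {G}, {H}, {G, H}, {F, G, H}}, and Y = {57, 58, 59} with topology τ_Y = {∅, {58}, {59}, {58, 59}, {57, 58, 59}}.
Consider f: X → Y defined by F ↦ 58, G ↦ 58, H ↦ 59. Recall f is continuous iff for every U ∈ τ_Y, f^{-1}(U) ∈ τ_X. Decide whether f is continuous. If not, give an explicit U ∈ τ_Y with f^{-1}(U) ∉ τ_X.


f is NOT continuous.

Compute f^{-1}(U) for each U ∈ τ_Y:
  U = ∅: f^{-1}(U) = ∅ ∈ τ_X ✓.
  U = {58}: f^{-1}(U) = {F, G} ∉ τ_X ✗.
  U = {59}: f^{-1}(U) = {H} ∈ τ_X ✓.
  U = {58, 59}: f^{-1}(U) = {F, G, H} ∈ τ_X ✓.
  U = {57, 58, 59}: f^{-1}(U) = {F, G, H} ∈ τ_X ✓.
Found U = {58} with f^{-1}(U) = {F, G} not in τ_X. Therefore f is NOT continuous.


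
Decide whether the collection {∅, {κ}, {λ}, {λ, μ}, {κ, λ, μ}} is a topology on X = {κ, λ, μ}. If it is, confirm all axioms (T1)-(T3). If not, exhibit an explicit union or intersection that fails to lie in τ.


τ is NOT a topology on X.

Axiom (T1): ∅ ∈ τ? Yes; X ∈ τ? Yes.
Axiom (T2/T3): check pairwise unions and intersections of members of τ.
Counterexample for (T2): {κ} ∪ {λ} = {κ, λ} ∉ τ. Therefore τ is NOT a topology.


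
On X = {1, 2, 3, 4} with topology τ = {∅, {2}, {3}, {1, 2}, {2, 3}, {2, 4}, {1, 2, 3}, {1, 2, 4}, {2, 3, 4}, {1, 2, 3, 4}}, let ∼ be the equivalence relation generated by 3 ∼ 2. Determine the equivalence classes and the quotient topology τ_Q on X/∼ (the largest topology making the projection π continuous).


X/∼ = {[1], [2=3], [4]}; |τ_Q| = 5.

Equivalence classes: [1], [2=3], [4].
Quotient map π: X → X/∼ sends 1 ↦ [1], 2 ↦ [2=3], 3 ↦ [2=3], 4 ↦ [4].
For each subset V ⊆ X/∼, compute π^{-1}(V) ⊆ X and check whether π^{-1}(V) ∈ τ. V is open in τ_Q iff π^{-1}(V) ∈ τ.
  V = {}: π^{-1}(V) = ∅ ∈ τ ✓.
  V = {[1]}: π^{-1}(V) = {1} ∉ τ ✗.
  V = {[2=3]}: π^{-1}(V) = {2, 3} ∈ τ ✓.
  V = {[1], [2=3]}: π^{-1}(V) = {1, 2, 3} ∈ τ ✓.
  V = {[4]}: π^{-1}(V) = {4} ∉ τ ✗.
  V = {[1], [4]}: π^{-1}(V) = {1, 4} ∉ τ ✗.
  V = {[2=3], [4]}: π^{-1}(V) = {2, 3, 4} ∈ τ ✓.
  V = {[1], [2=3], [4]}: π^{-1}(V) = {1, 2, 3, 4} ∈ τ ✓.
Open sets in the quotient: τ_Q = {{}, {[2=3]}, {[1], [2=3]}, {[2=3], [4]}, {[1], [2=3], [4]}} (5 elements).


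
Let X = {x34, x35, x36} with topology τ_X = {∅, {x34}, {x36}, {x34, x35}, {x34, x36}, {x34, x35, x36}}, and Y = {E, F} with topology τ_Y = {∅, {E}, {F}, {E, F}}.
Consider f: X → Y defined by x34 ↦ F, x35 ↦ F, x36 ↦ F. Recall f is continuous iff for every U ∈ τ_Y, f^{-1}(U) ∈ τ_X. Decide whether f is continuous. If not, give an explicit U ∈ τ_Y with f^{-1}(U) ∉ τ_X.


f IS continuous.

Compute f^{-1}(U) for each U ∈ τ_Y:
  U = ∅: f^{-1}(U) = ∅ ∈ τ_X ✓.
  U = {E}: f^{-1}(U) = ∅ ∈ τ_X ✓.
  U = {F}: f^{-1}(U) = {x34, x35, x36} ∈ τ_X ✓.
  U = {E, F}: f^{-1}(U) = {x34, x35, x36} ∈ τ_X ✓.
Every preimage lies in τ_X, so f IS continuous.


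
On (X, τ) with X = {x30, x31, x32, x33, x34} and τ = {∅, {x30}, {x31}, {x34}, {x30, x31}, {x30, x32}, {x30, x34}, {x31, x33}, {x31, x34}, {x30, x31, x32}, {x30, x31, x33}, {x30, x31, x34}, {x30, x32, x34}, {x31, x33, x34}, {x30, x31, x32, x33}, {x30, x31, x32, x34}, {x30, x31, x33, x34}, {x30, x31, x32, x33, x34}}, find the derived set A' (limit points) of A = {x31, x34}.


A' = {x33}

For each x ∈ X, list the open sets U ∈ τ with x ∈ U, then check whether U ∩ (A ∖ {x}) ≠ ∅ for every such U.
  x = x30: open {x30} ∋ x has {x30} ∩ (A ∖ {x30}) = ∅, so x is NOT a limit point.
  x = x31: open {x31} ∋ x has {x31} ∩ (A ∖ {x31}) = ∅, so x is NOT a limit point.
  x = x32: open {x30, x32} ∋ x has {x30, x32} ∩ (A ∖ {x32}) = ∅, so x is NOT a limit point.
  x = x33: opens ∋ x are {x31, x33}, {x30, x31, x33}, {x31, x33, x34}, {x30, x31, x32, x33}, {x30, x31, x33, x34}, {x30, x31, x32, x33, x34}; each meets A ∖ {x33}, so x IS a limit point.
  x = x34: open {x34} ∋ x has {x34} ∩ (A ∖ {x34}) = ∅, so x is NOT a limit point.
Collecting: A' = {x33}.


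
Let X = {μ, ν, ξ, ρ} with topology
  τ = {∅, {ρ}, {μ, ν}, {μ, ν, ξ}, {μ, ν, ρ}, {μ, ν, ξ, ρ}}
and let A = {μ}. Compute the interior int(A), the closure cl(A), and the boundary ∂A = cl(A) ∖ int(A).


int(A) = ∅, cl(A) = {μ, ν, ξ}, ∂A = {μ, ν, ξ}.

Closed sets in (X, τ) are complements of opens:
  closed(X, τ) = {∅, {ξ}, {ρ}, {ξ, ρ}, {μ, ν, ξ}, {μ, ν, ξ, ρ}}.
int(A) = ⋃ {U ∈ τ : U ⊆ A}. Opens contained in A: ∅.
Taking the union of these: int(A) = ∅.
cl(A) = ⋂ {C closed : A ⊆ C}. Closed sets containing A: {μ, ν, ξ}, {μ, ν, ξ, ρ}.
Intersecting these: cl(A) = {μ, ν, ξ}.
∂A = cl(A) ∖ int(A) = {μ, ν, ξ} ∖ ∅ = {μ, ν, ξ}.


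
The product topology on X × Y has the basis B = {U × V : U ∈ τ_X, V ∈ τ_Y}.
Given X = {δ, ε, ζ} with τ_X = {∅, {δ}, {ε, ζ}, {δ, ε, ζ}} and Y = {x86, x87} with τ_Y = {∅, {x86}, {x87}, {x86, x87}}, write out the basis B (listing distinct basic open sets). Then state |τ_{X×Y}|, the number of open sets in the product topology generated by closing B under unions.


Basis B = {∅ × ∅, {δ} × {x86}, {δ} × {x87}, {δ} × {x86, x87}, {ε, ζ} × {x86}, {ε, ζ} × {x87}, {δ, ε, ζ} × {x86}, {δ, ε, ζ} × {x87}, {ε, ζ} × {x86, x87}, {δ, ε, ζ} × {x86, x87}}; |τ_{X×Y}| = 16.

Enumerate products U × V with U ∈ τ_X, V ∈ τ_Y (deduplicated):
  ∅ × ∅ = {} (∅)
  {δ} × {x86} = {(δ,x86)}
  {δ} × {x87} = {(δ,x87)}
  {δ} × {x86, x87} = {(δ,x86), (δ,x87)}
  {ε, ζ} × {x86} = {(ε,x86), (ζ,x86)}
  {ε, ζ} × {x87} = {(ε,x87), (ζ,x87)}
  {δ, ε, ζ} × {x86} = {(δ,x86), (ε,x86), (ζ,x86)}
  {δ, ε, ζ} × {x87} = {(δ,x87), (ε,x87), (ζ,x87)}
  {ε, ζ} × {x86, x87} = {(ε,x86), (ε,x87), (ζ,x86), (ζ,x87)}
  {δ, ε, ζ} × {x86, x87} = {(δ,x86), (δ,x87), (ε,x86), (ε,x87), (ζ,x86), (ζ,x87)}
These 10 distinct sets form the basis B.
Close under arbitrary unions to get τ_{X×Y}; counting gives |τ_{X×Y}| = 16.


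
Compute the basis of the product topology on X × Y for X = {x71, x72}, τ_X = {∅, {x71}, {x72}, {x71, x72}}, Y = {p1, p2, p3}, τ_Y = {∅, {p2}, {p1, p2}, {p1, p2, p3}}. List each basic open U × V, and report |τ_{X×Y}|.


Basis B = {∅ × ∅, {x71} × {p2}, {x72} × {p2}, {x71} × {p1, p2}, {x71, x72} × {p2}, {x72} × {p1, p2}, {x71} × {p1, p2, p3}, {x72} × {p1, p2, p3}, {x71, x72} × {p1, p2}, {x71, x72} × {p1, p2, p3}}; |τ_{X×Y}| = 16.

Enumerate products U × V with U ∈ τ_X, V ∈ τ_Y (deduplicated):
  ∅ × ∅ = {} (∅)
  {x71} × {p2} = {(x71,p2)}
  {x72} × {p2} = {(x72,p2)}
  {x71} × {p1, p2} = {(x71,p1), (x71,p2)}
  {x71, x72} × {p2} = {(x71,p2), (x72,p2)}
  {x72} × {p1, p2} = {(x72,p1), (x72,p2)}
  {x71} × {p1, p2, p3} = {(x71,p1), (x71,p2), (x71,p3)}
  {x72} × {p1, p2, p3} = {(x72,p1), (x72,p2), (x72,p3)}
  {x71, x72} × {p1, p2} = {(x71,p1), (x71,p2), (x72,p1), (x72,p2)}
  {x71, x72} × {p1, p2, p3} = {(x71,p1), (x71,p2), (x71,p3), (x72,p1), (x72,p2), (x72,p3)}
These 10 distinct sets form the basis B.
Close under arbitrary unions to get τ_{X×Y}; counting gives |τ_{X×Y}| = 16.


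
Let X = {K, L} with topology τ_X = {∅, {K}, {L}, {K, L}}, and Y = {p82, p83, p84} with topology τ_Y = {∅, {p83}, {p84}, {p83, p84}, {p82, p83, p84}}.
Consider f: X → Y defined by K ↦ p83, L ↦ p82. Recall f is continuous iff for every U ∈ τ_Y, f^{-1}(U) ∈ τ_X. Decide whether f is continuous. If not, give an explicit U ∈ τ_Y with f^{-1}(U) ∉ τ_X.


f IS continuous.

Compute f^{-1}(U) for each U ∈ τ_Y:
  U = ∅: f^{-1}(U) = ∅ ∈ τ_X ✓.
  U = {p83}: f^{-1}(U) = {K} ∈ τ_X ✓.
  U = {p84}: f^{-1}(U) = ∅ ∈ τ_X ✓.
  U = {p83, p84}: f^{-1}(U) = {K} ∈ τ_X ✓.
  U = {p82, p83, p84}: f^{-1}(U) = {K, L} ∈ τ_X ✓.
Every preimage lies in τ_X, so f IS continuous.


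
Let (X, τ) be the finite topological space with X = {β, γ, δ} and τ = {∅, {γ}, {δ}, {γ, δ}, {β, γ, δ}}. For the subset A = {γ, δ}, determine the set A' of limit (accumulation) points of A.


A' = {β}

For each x ∈ X, list the open sets U ∈ τ with x ∈ U, then check whether U ∩ (A ∖ {x}) ≠ ∅ for every such U.
  x = β: opens ∋ x are {β, γ, δ}; each meets A ∖ {β}, so x IS a limit point.
  x = γ: open {γ} ∋ x has {γ} ∩ (A ∖ {γ}) = ∅, so x is NOT a limit point.
  x = δ: open {δ} ∋ x has {δ} ∩ (A ∖ {δ}) = ∅, so x is NOT a limit point.
Collecting: A' = {β}.


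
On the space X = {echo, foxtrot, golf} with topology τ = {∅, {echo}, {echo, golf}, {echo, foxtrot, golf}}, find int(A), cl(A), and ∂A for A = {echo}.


int(A) = {echo}, cl(A) = {echo, foxtrot, golf}, ∂A = {foxtrot, golf}.

Closed sets in (X, τ) are complements of opens:
  closed(X, τ) = {∅, {foxtrot}, {foxtrot, golf}, {echo, foxtrot, golf}}.
int(A) = ⋃ {U ∈ τ : U ⊆ A}. Opens contained in A: ∅, {echo}.
Taking the union of these: int(A) = {echo}.
cl(A) = ⋂ {C closed : A ⊆ C}. Closed sets containing A: {echo, foxtrot, golf}.
Intersecting these: cl(A) = {echo, foxtrot, golf}.
∂A = cl(A) ∖ int(A) = {echo, foxtrot, golf} ∖ {echo} = {foxtrot, golf}.


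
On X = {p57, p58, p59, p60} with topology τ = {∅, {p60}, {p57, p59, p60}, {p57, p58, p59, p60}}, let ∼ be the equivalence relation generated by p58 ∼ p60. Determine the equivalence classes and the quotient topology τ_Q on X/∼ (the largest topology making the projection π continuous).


X/∼ = {[p57], [p58=p60], [p59]}; |τ_Q| = 2.

Equivalence classes: [p57], [p58=p60], [p59].
Quotient map π: X → X/∼ sends p57 ↦ [p57], p58 ↦ [p58=p60], p59 ↦ [p59], p60 ↦ [p58=p60].
For each subset V ⊆ X/∼, compute π^{-1}(V) ⊆ X and check whether π^{-1}(V) ∈ τ. V is open in τ_Q iff π^{-1}(V) ∈ τ.
  V = {}: π^{-1}(V) = ∅ ∈ τ ✓.
  V = {[p57]}: π^{-1}(V) = {p57} ∉ τ ✗.
  V = {[p58=p60]}: π^{-1}(V) = {p58, p60} ∉ τ ✗.
  V = {[p57], [p58=p60]}: π^{-1}(V) = {p57, p58, p60} ∉ τ ✗.
  V = {[p59]}: π^{-1}(V) = {p59} ∉ τ ✗.
  V = {[p57], [p59]}: π^{-1}(V) = {p57, p59} ∉ τ ✗.
  V = {[p58=p60], [p59]}: π^{-1}(V) = {p58, p59, p60} ∉ τ ✗.
  V = {[p57], [p58=p60], [p59]}: π^{-1}(V) = {p57, p58, p59, p60} ∈ τ ✓.
Open sets in the quotient: τ_Q = {{}, {[p57], [p58=p60], [p59]}} (2 elements).


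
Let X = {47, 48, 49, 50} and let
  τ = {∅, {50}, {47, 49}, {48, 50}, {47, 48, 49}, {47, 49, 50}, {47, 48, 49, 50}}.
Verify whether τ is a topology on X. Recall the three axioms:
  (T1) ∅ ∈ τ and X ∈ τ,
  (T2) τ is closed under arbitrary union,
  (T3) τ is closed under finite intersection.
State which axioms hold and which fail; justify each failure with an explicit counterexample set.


τ is NOT a topology on X.

Axiom (T1): ∅ ∈ τ? Yes; X ∈ τ? Yes.
Axiom (T2/T3): check pairwise unions and intersections of members of τ.
Counterexample for (T3): {48, 50} ∩ {47, 48, 49} = {48} ∉ τ. Therefore τ is NOT a topology.


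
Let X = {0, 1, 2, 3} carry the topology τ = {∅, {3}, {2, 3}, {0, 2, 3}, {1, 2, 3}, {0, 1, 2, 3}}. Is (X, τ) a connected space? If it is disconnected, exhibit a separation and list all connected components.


(X, τ) is connected.

Find clopen sets (U ∈ τ with X ∖ U ∈ τ):
  U = ∅, X ∖ U = {0, 1, 2, 3} — both open, so U is clopen.
  U = {0, 1, 2, 3}, X ∖ U = ∅ — both open, so U is clopen.
Only trivial clopens (∅ and X) exist, so (X, τ) is connected.
Compute connected components by grouping points that agree on all clopens:
  component: {0, 1, 2, 3}


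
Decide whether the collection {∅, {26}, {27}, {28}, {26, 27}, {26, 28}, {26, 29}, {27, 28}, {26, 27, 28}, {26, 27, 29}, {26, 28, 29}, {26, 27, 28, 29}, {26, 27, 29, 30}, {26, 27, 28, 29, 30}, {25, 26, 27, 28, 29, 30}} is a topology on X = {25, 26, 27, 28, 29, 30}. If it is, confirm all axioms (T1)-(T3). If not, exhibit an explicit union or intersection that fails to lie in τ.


τ IS a topology on X.

Axiom (T1): ∅ ∈ τ? Yes; X ∈ τ? Yes.
Axiom (T2/T3): check pairwise unions and intersections of members of τ.
All pairwise intersections and unions checked — each lies in τ. Therefore τ satisfies (T1), (T2), (T3): it IS a topology on X.
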